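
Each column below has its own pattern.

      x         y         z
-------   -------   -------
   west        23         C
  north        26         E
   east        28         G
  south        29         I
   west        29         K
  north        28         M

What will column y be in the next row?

Column x: repeats west → north → east → south, so west, north, east, south, west, north → east.
Column y: 23, 26, 28, 29, 29, 28 → 26 (differences are 3, 2, 1, … (decreasing by 1 each time)).
For the column z, letters move forward 2 places in the alphabet: C, E, G, I, K, M → O.

26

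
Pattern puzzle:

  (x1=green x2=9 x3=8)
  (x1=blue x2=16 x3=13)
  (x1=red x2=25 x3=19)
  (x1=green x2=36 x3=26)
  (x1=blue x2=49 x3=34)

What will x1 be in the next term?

X1: repeats green → blue → red, so green, blue, red, green, blue → red.

red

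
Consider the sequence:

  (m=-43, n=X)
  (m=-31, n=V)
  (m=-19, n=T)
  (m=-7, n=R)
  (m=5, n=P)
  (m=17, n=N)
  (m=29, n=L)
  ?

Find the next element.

(m=41, n=J)

M — +12 each step: -43, -31, -19, -7, 5, 17, 29 → 41.
N — letters move back 2 places in the alphabet: X, V, T, R, P, N, L → J.
Putting it together: (m=41, n=J).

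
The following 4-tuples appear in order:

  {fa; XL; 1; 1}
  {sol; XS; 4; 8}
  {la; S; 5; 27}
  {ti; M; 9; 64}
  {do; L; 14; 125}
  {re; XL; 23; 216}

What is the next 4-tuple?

Note goes fa, sol, la, ti, do, re → mi (runs through the solfège scale do→ti).
Size: repeats XL → XS → S → M → L; XL, XS, S, M, L, XL → XS.
For the third slot, each term is the sum of the two before it: 1, 4, 5, 9, 14, 23 → 37.
Fourth slot: perfect cubes: 1³, 2³, 3³, …, so 1, 8, 27, 64, 125, 216 → 343.
So the next 4-tuple is {mi; XS; 37; 343}.

{mi; XS; 37; 343}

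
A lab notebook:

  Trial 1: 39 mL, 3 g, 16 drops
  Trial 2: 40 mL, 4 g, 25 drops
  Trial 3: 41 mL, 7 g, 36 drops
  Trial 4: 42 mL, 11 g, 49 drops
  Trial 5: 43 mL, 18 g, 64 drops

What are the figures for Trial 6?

ML: +1 each step; 39, 40, 41, 42, 43 → 44.
G — each term is the sum of the two before it: 3, 4, 7, 11, 18 → 29.
Drops — perfect squares: 4², 5², 6², …: 16, 25, 36, 49, 64 → 81.
Putting it together: 44 mL, 29 g, 81 drops.

44 mL, 29 g, 81 drops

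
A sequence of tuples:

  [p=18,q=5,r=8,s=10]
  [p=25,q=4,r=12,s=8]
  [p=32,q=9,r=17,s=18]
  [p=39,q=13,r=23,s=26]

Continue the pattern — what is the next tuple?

P: +7 each step, so 18, 25, 32, 39 → 46.
Q: each term is the sum of the two before it; 5, 4, 9, 13 → 22.
R — differences are 4, 5, 6, … (increasing by 1 each time): 8, 12, 17, 23 → 30.
S — always 2 × the q: 10, 8, 18, 26 → 44.
Combining the parts gives [p=46,q=22,r=30,s=44].

[p=46,q=22,r=30,s=44]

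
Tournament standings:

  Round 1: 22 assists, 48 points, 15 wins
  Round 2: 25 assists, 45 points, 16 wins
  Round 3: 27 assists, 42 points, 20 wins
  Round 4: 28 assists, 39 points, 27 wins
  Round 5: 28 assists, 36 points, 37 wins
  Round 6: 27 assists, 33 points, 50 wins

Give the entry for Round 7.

25 assists, 30 points, 66 wins

Assists: differences are 3, 2, 1, … (decreasing by 1 each time), so 22, 25, 27, 28, 28, 27 → 25.
Points: −3 each step; 48, 45, 42, 39, 36, 33 → 30.
Wins — differences are 1, 4, 7, … (increasing by 3 each time): 15, 16, 20, 27, 37, 50 → 66.
Combining the parts gives 25 assists, 30 points, 66 wins.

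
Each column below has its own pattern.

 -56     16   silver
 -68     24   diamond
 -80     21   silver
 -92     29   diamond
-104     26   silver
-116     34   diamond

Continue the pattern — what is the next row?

-128  31  silver

First component: -56, -68, -80, -92, -104, -116 → -128 (−12 each step).
Second component: alternating steps +8, −3, +8, −3, …; 16, 24, 21, 29, 26, 34 → 31.
Rank goes silver, diamond, silver, diamond, silver, diamond → silver (alternates silver ↔ diamond).
So the next row is -128  31  silver.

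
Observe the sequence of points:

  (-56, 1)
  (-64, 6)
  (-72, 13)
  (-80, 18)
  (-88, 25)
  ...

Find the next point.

For the first coordinate, −8 each step: -56, -64, -72, -80, -88 → -96.
Second coordinate: alternating steps +5, +7, +5, +7, …; 1, 6, 13, 18, 25 → 30.
So the next point is (-96, 30).

(-96, 30)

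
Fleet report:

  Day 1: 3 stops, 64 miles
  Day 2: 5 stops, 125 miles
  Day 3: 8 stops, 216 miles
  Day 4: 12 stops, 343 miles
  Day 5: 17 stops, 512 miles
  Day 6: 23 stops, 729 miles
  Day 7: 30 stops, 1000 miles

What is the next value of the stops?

Stops: differences are 2, 3, 4, … (increasing by 1 each time); 3, 5, 8, 12, 17, 23, 30 → 38.

38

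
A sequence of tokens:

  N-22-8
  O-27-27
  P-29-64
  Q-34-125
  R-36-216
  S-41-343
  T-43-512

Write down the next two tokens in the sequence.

U-48-729 then V-50-1000

Letter: N, O, P, Q, R, S, T → U → V (letters move forward 1 place in the alphabet).
Second component goes 22, 27, 29, 34, 36, 41, 43 → 48 → 50 (alternating steps +5, +2, +5, +2, …).
Third component: perfect cubes: 2³, 3³, 4³, …; 8, 27, 64, 125, 216, 343, 512 → 729 → 1000.
Putting the parts together: U-48-729 and then V-50-1000.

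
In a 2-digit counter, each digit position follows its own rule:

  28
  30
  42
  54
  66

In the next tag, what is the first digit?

7

First digit: 2, 3, 4, 5, 6 → 7 (+1 each step, mod 10).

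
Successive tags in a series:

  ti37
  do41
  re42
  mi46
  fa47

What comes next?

sol51

Note — runs through the solfège scale do→ti: ti, do, re, mi, fa → sol.
Second component goes 37, 41, 42, 46, 47 → 51 (alternating steps +4, +1, +4, +1, …).
Putting it together: sol51.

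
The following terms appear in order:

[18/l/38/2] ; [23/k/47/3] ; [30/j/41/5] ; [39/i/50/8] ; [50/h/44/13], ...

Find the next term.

[63/g/53/21]

First component: differences are 5, 7, 9, … (increasing by 2 each time), so 18, 23, 30, 39, 50 → 63.
Letter: l, k, j, i, h → g (letters move back 1 place in the alphabet).
Third component: alternating steps +9, −6, +9, −6, …; 38, 47, 41, 50, 44 → 53.
Fourth component: 2, 3, 5, 8, 13 → 21 (each term is the sum of the two before it).
Combining the parts gives [63/g/53/21].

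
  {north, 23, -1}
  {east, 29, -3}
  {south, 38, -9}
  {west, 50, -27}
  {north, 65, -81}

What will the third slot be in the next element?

Third slot — ×3 each step: -1, -3, -9, -27, -81 → -243.

-243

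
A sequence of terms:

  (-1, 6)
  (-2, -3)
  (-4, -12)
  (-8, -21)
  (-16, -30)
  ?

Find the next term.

(-32, -39)

First coordinate — ×2 each step: -1, -2, -4, -8, -16 → -32.
Second coordinate: −9 each step; 6, -3, -12, -21, -30 → -39.
Combining the parts gives (-32, -39).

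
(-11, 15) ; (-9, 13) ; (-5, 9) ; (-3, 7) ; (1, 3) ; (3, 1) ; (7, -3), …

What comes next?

For the first component, alternating steps +2, +4, +2, +4, …: -11, -9, -5, -3, 1, 3, 7 → 9.
Second component goes 15, 13, 9, 7, 3, 1, -3 → -5 (together with the first component always sums to 4).
Combining the parts gives (9, -5).

(9, -5)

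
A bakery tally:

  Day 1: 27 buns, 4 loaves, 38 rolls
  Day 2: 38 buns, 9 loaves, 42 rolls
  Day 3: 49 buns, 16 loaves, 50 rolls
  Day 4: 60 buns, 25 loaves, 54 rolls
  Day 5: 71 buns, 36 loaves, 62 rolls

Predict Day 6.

Buns: +11 each step; 27, 38, 49, 60, 71 → 82.
Loaves: perfect squares: 2², 3², 4², …; 4, 9, 16, 25, 36 → 49.
Rolls: alternating steps +4, +8, +4, +8, …, so 38, 42, 50, 54, 62 → 66.
So the next record is 82 buns, 49 loaves, 66 rolls.

82 buns, 49 loaves, 66 rolls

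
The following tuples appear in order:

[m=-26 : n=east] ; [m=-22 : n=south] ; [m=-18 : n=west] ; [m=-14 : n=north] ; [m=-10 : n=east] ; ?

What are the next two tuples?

[m=-6 : n=south], [m=-2 : n=west]

M goes -26, -22, -18, -14, -10 → -6 → -2 (+4 each step).
N: east, south, west, north, east → south → west (repeats east → south → west → north).
So the next two tuples are [m=-6 : n=south] and [m=-2 : n=west].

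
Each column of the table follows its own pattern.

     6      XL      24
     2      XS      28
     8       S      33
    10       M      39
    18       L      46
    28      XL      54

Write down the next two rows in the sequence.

46  XS  63; 74  S  73

First component — each term is the sum of the two before it: 6, 2, 8, 10, 18, 28 → 46 → 74.
For the size, repeats XL → XS → S → M → L: XL, XS, S, M, L, XL → XS → S.
Third component — differences are 4, 5, 6, … (increasing by 1 each time): 24, 28, 33, 39, 46, 54 → 63 → 73.
Putting the parts together: 46  XS  63 and then 74  S  73.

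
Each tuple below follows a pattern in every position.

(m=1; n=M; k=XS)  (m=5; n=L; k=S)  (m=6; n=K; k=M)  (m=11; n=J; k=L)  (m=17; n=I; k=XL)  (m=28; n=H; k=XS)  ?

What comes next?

(m=45; n=G; k=S)

M — each term is the sum of the two before it: 1, 5, 6, 11, 17, 28 → 45.
N — letters move back 1 place in the alphabet: M, L, K, J, I, H → G.
For the k, repeats XS → S → M → L → XL: XS, S, M, L, XL, XS → S.
Combining the parts gives (m=45; n=G; k=S).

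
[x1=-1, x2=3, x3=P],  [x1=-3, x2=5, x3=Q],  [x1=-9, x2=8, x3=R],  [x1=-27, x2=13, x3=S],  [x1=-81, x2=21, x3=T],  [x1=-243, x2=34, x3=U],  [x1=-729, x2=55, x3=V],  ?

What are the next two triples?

X1: -1, -3, -9, -27, -81, -243, -729 → -2187 → -6561 (×3 each step).
For the x2, each term is the sum of the two before it: 3, 5, 8, 13, 21, 34, 55 → 89 → 144.
X3 — letters move forward 1 place in the alphabet: P, Q, R, S, T, U, V → W → X.
Putting the parts together: [x1=-2187, x2=89, x3=W] and then [x1=-6561, x2=144, x3=X].

[x1=-2187, x2=89, x3=W], [x1=-6561, x2=144, x3=X]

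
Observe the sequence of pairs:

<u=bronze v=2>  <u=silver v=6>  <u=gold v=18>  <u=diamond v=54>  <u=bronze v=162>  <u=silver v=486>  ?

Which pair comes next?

<u=gold v=1458>

U goes bronze, silver, gold, diamond, bronze, silver → gold (repeats bronze → silver → gold → diamond).
V: ×3 each step, so 2, 6, 18, 54, 162, 486 → 1458.
Putting it together: <u=gold v=1458>.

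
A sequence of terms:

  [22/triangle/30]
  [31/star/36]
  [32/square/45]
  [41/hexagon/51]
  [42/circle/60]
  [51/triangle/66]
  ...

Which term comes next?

[52/star/75]

First entry: 22, 31, 32, 41, 42, 51 → 52 (alternating steps +9, +1, +9, +1, …).
Shape — repeats triangle → star → square → hexagon → circle: triangle, star, square, hexagon, circle, triangle → star.
Third entry: 30, 36, 45, 51, 60, 66 → 75 (alternating steps +6, +9, +6, +9, …).
So the next term is [52/star/75].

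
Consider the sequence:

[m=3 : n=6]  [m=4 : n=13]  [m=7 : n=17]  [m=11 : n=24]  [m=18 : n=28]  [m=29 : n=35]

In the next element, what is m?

M goes 3, 4, 7, 11, 18, 29 → 47 (each term is the sum of the two before it).
N: alternating steps +7, +4, +7, +4, …, so 6, 13, 17, 24, 28, 35 → 39.

47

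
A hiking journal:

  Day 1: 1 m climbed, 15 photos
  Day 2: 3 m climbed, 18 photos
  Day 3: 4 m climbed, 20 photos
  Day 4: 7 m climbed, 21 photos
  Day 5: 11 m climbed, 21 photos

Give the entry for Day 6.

M climbed goes 1, 3, 4, 7, 11 → 18 (each term is the sum of the two before it).
Photos — differences are 3, 2, 1, … (decreasing by 1 each time): 15, 18, 20, 21, 21 → 20.
Combining the parts gives 18 m climbed, 20 photos.

18 m climbed, 20 photos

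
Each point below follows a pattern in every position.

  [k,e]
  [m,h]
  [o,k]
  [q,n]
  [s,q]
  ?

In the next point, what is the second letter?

t

Second letter: letters move forward 3 places in the alphabet, so e, h, k, n, q → t.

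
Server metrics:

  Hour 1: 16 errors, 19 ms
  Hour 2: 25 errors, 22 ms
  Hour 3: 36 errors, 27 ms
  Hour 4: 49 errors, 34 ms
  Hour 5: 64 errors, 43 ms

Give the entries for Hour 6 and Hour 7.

81 errors, 54 ms; 100 errors, 67 ms

Errors: perfect squares: 4², 5², 6², …, so 16, 25, 36, 49, 64 → 81 → 100.
Ms: differences are 3, 5, 7, … (increasing by 2 each time), so 19, 22, 27, 34, 43 → 54 → 67.
So the next two records are 81 errors, 54 ms and 100 errors, 67 ms.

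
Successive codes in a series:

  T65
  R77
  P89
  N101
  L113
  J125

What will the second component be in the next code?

137

Second component — +12 each step: 65, 77, 89, 101, 113, 125 → 137.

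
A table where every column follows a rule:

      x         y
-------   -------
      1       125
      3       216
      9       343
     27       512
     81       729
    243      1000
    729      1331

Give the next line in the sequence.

Column x: ×3 each step; 1, 3, 9, 27, 81, 243, 729 → 2187.
Column y goes 125, 216, 343, 512, 729, 1000, 1331 → 1728 (perfect cubes: 5³, 6³, 7³, …).
Combining the parts gives 2187  1728.

2187  1728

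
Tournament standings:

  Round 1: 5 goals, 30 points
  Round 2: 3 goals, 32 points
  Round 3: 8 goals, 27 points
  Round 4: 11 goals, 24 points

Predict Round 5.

Goals: each term is the sum of the two before it, so 5, 3, 8, 11 → 19.
Points: together with the goals always sums to 35, so 30, 32, 27, 24 → 16.
So the next record is 19 goals, 16 points.

19 goals, 16 points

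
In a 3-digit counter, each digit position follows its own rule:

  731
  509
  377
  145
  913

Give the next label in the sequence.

781

First digit goes 7, 5, 3, 1, 9 → 7 (−2 each step, mod 10).
For the second digit, −3 each step, mod 10: 3, 0, 7, 4, 1 → 8.
Third digit goes 1, 9, 7, 5, 3 → 1 (−2 each step, mod 10).
So the next label is 781.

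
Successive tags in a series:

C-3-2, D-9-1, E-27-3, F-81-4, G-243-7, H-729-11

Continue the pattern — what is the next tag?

For the letter, letters move forward 1 place in the alphabet: C, D, E, F, G, H → I.
Second component goes 3, 9, 27, 81, 243, 729 → 2187 (×3 each step).
Third component — each term is the sum of the two before it: 2, 1, 3, 4, 7, 11 → 18.
Combining the parts gives I-2187-18.

I-2187-18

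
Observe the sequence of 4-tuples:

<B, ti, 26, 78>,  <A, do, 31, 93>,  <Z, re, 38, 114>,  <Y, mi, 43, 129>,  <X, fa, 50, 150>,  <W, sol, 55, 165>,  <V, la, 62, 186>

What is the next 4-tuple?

Letter — letters move back 1 place in the alphabet, wrapping A→Z: B, A, Z, Y, X, W, V → U.
Note: ti, do, re, mi, fa, sol, la → ti (runs through the solfège scale do→ti).
Third coordinate: alternating steps +5, +7, +5, +7, …, so 26, 31, 38, 43, 50, 55, 62 → 67.
Fourth coordinate — always 3 × the third coordinate: 78, 93, 114, 129, 150, 165, 186 → 201.
So the next 4-tuple is <U, ti, 67, 201>.

<U, ti, 67, 201>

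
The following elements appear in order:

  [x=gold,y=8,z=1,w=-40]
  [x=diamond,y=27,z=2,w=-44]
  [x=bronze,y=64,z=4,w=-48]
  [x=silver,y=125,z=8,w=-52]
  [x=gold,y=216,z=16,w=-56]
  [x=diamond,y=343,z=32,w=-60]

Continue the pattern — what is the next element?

X — repeats gold → diamond → bronze → silver: gold, diamond, bronze, silver, gold, diamond → bronze.
Y — perfect cubes: 2³, 3³, 4³, …: 8, 27, 64, 125, 216, 343 → 512.
For the z, ×2 each step: 1, 2, 4, 8, 16, 32 → 64.
W: −4 each step; -40, -44, -48, -52, -56, -60 → -64.
Putting it together: [x=bronze,y=512,z=64,w=-64].

[x=bronze,y=512,z=64,w=-64]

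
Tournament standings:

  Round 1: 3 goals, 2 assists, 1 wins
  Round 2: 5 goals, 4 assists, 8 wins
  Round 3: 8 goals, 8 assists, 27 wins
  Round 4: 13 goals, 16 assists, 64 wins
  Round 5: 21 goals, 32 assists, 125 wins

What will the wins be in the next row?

216

For the wins, perfect cubes: 1³, 2³, 3³, …: 1, 8, 27, 64, 125 → 216.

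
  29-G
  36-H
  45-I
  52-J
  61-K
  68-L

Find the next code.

For the first component, alternating steps +7, +9, +7, +9, …: 29, 36, 45, 52, 61, 68 → 77.
Letter: G, H, I, J, K, L → M (letters move forward 1 place in the alphabet).
Putting it together: 77-M.

77-M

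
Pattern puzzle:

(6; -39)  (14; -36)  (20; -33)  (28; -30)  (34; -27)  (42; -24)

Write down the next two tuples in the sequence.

(48; -21), (56; -18)

First value: alternating steps +8, +6, +8, +6, …, so 6, 14, 20, 28, 34, 42 → 48 → 56.
Second value — +3 each step: -39, -36, -33, -30, -27, -24 → -21 → -18.
Putting the parts together: (48; -21) and then (56; -18).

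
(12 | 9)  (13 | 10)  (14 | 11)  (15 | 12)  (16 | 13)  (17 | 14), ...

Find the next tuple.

First part: 12, 13, 14, 15, 16, 17 → 18 (+1 each step).
Second part: always 3 less than the first part; 9, 10, 11, 12, 13, 14 → 15.
Putting it together: (18 | 15).

(18 | 15)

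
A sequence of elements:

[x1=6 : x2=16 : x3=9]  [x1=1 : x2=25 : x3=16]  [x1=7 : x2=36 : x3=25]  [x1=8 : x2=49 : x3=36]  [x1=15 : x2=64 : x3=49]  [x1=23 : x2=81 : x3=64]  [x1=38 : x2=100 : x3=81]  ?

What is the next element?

For the x1, each term is the sum of the two before it: 6, 1, 7, 8, 15, 23, 38 → 61.
For the x2, perfect squares: 4², 5², 6², …: 16, 25, 36, 49, 64, 81, 100 → 121.
For the x3, perfect squares: 3², 4², 5², …: 9, 16, 25, 36, 49, 64, 81 → 100.
Combining the parts gives [x1=61 : x2=121 : x3=100].

[x1=61 : x2=121 : x3=100]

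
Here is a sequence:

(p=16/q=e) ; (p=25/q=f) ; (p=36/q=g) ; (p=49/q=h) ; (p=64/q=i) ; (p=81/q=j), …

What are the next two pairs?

(p=100/q=k), (p=121/q=l)

P: 16, 25, 36, 49, 64, 81 → 100 → 121 (perfect squares: 4², 5², 6², …).
Q — letters move forward 1 place in the alphabet: e, f, g, h, i, j → k → l.
Putting the parts together: (p=100/q=k) and then (p=121/q=l).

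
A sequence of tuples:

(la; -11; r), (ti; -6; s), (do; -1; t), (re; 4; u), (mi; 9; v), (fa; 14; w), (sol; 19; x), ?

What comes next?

Note — runs through the solfège scale do→ti: la, ti, do, re, mi, fa, sol → la.
Second value: +5 each step; -11, -6, -1, 4, 9, 14, 19 → 24.
Letter — letters move forward 1 place in the alphabet: r, s, t, u, v, w, x → y.
Putting it together: (la; 24; y).

(la; 24; y)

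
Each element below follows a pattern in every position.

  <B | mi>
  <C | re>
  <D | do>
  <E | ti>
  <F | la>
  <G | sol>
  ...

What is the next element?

<H | fa>

For the letter, letters move forward 1 place in the alphabet: B, C, D, E, F, G → H.
Note: runs backward through the solfège scale do→ti; mi, re, do, ti, la, sol → fa.
Combining the parts gives <H | fa>.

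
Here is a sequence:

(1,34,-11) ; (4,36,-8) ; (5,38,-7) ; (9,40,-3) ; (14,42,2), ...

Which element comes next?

First value: 1, 4, 5, 9, 14 → 23 (each term is the sum of the two before it).
Second value — +2 each step: 34, 36, 38, 40, 42 → 44.
Third value: always 12 less than the first value; -11, -8, -7, -3, 2 → 11.
So the next element is (23,44,11).

(23,44,11)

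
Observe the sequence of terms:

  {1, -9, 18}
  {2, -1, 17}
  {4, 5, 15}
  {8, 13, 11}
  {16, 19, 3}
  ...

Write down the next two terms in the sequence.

{32, 27, -13}, {64, 33, -45}

First entry goes 1, 2, 4, 8, 16 → 32 → 64 (×2 each step).
Second entry — alternating steps +8, +6, +8, +6, …: -9, -1, 5, 13, 19 → 27 → 33.
Third entry: together with the first entry always sums to 19; 18, 17, 15, 11, 3 → -13 → -45.
So the next two terms are {32, 27, -13} and {64, 33, -45}.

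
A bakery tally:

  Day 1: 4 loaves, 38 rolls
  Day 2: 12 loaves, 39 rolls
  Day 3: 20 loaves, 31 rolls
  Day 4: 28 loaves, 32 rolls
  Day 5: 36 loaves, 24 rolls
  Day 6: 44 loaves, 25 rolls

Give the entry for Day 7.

52 loaves, 17 rolls

Loaves goes 4, 12, 20, 28, 36, 44 → 52 (+8 each step).
For the rolls, alternating steps +1, −8, +1, −8, …: 38, 39, 31, 32, 24, 25 → 17.
Combining the parts gives 52 loaves, 17 rolls.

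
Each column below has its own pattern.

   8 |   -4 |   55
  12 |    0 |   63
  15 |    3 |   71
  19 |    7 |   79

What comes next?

22  10  87

First component: 8, 12, 15, 19 → 22 (alternating steps +4, +3, +4, +3, …).
Second component: alternating steps +4, +3, +4, +3, …; -4, 0, 3, 7 → 10.
Third component — +8 each step: 55, 63, 71, 79 → 87.
Combining the parts gives 22  10  87.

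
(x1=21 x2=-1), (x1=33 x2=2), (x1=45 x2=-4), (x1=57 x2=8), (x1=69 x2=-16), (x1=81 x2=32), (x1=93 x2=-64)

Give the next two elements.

X1: 21, 33, 45, 57, 69, 81, 93 → 105 → 117 (+12 each step).
X2: ×(-2) each step, so -1, 2, -4, 8, -16, 32, -64 → 128 → -256.
So the next two elements are (x1=105 x2=128) and (x1=117 x2=-256).

(x1=105 x2=128), (x1=117 x2=-256)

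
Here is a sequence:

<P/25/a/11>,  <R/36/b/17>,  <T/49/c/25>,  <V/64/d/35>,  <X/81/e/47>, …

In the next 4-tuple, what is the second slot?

100

For the first letter, letters move forward 2 places in the alphabet: P, R, T, V, X → Z.
Second slot: perfect squares: 5², 6², 7², …; 25, 36, 49, 64, 81 → 100.
Second letter: letters move forward 1 place in the alphabet, so a, b, c, d, e → f.
Fourth slot — differences are 6, 8, 10, … (increasing by 2 each time): 11, 17, 25, 35, 47 → 61.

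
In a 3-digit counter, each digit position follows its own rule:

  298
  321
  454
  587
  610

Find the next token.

First digit goes 2, 3, 4, 5, 6 → 7 (+1 each step, mod 10).
Second digit: +3 each step, mod 10; 9, 2, 5, 8, 1 → 4.
Third digit: +3 each step, mod 10, so 8, 1, 4, 7, 0 → 3.
Combining the parts gives 743.

743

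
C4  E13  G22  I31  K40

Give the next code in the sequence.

Letter: letters move forward 2 places in the alphabet, so C, E, G, I, K → M.
For the second component, +9 each step: 4, 13, 22, 31, 40 → 49.
So the next code is M49.

M49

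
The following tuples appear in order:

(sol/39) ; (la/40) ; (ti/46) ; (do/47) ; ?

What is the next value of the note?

For the note, runs through the solfège scale do→ti: sol, la, ti, do → re.

re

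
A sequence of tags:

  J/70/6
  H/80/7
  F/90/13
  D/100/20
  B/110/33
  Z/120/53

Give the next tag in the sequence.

X/130/86

Letter goes J, H, F, D, B, Z → X (letters move back 2 places in the alphabet, wrapping A→Z).
Second component: 70, 80, 90, 100, 110, 120 → 130 (+10 each step).
Third component: each term is the sum of the two before it; 6, 7, 13, 20, 33, 53 → 86.
Combining the parts gives X/130/86.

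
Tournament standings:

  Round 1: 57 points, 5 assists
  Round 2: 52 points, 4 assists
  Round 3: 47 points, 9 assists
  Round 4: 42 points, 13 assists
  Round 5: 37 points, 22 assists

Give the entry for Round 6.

32 points, 35 assists

Points: −5 each step, so 57, 52, 47, 42, 37 → 32.
Assists — each term is the sum of the two before it: 5, 4, 9, 13, 22 → 35.
Combining the parts gives 32 points, 35 assists.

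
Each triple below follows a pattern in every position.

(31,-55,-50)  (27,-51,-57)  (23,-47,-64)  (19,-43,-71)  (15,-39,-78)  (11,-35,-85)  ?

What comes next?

(7,-31,-92)

For the first slot, −4 each step: 31, 27, 23, 19, 15, 11 → 7.
Second slot — +4 each step: -55, -51, -47, -43, -39, -35 → -31.
Third slot goes -50, -57, -64, -71, -78, -85 → -92 (−7 each step).
Putting it together: (7,-31,-92).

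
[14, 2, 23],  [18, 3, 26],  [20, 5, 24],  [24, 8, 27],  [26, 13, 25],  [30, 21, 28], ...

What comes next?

[32, 34, 26]

First coordinate: alternating steps +4, +2, +4, +2, …, so 14, 18, 20, 24, 26, 30 → 32.
Second coordinate: each term is the sum of the two before it; 2, 3, 5, 8, 13, 21 → 34.
Third coordinate: alternating steps +3, −2, +3, −2, …, so 23, 26, 24, 27, 25, 28 → 26.
So the next tuple is [32, 34, 26].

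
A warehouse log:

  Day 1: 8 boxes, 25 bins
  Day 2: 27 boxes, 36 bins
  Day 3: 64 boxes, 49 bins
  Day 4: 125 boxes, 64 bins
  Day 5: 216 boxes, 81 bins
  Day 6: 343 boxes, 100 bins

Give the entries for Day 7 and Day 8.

Boxes: perfect cubes: 2³, 3³, 4³, …, so 8, 27, 64, 125, 216, 343 → 512 → 729.
Bins: 25, 36, 49, 64, 81, 100 → 121 → 144 (perfect squares: 5², 6², 7², …).
So the next two rows are 512 boxes, 121 bins and 729 boxes, 144 bins.

512 boxes, 121 bins; 729 boxes, 144 bins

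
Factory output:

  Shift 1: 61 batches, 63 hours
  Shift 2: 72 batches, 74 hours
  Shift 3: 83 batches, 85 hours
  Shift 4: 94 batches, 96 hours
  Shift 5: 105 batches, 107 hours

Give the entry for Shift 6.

Batches: 61, 72, 83, 94, 105 → 116 (+11 each step).
Hours: always 2 more than the batches; 63, 74, 85, 96, 107 → 118.
So the next line is 116 batches, 118 hours.

116 batches, 118 hours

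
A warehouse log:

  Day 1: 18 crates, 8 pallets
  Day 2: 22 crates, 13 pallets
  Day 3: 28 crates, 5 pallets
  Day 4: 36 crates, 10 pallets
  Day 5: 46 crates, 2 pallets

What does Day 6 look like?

Crates goes 18, 22, 28, 36, 46 → 58 (differences are 4, 6, 8, … (increasing by 2 each time)).
Pallets: alternating steps +5, −8, +5, −8, …; 8, 13, 5, 10, 2 → 7.
So the next record is 58 crates, 7 pallets.

58 crates, 7 pallets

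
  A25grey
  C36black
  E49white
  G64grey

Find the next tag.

I81black

Letter goes A, C, E, G → I (letters move forward 2 places in the alphabet).
Second component: 25, 36, 49, 64 → 81 (perfect squares: 5², 6², 7², …).
Shade — repeats grey → black → white: grey, black, white, grey → black.
So the next tag is I81black.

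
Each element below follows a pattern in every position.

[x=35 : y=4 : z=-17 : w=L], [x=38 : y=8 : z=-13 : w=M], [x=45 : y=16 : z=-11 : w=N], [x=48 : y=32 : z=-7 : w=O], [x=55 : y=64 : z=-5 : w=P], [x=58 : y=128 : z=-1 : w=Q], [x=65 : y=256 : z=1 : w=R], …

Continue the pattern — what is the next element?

[x=68 : y=512 : z=5 : w=S]

X: 35, 38, 45, 48, 55, 58, 65 → 68 (alternating steps +3, +7, +3, +7, …).
Y — ×2 each step: 4, 8, 16, 32, 64, 128, 256 → 512.
Z: alternating steps +4, +2, +4, +2, …, so -17, -13, -11, -7, -5, -1, 1 → 5.
W: L, M, N, O, P, Q, R → S (letters move forward 1 place in the alphabet).
So the next element is [x=68 : y=512 : z=5 : w=S].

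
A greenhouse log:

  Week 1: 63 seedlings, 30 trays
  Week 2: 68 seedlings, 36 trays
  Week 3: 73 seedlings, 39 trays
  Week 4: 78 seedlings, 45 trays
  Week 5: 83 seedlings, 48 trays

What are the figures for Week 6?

Seedlings: 63, 68, 73, 78, 83 → 88 (+5 each step).
Trays goes 30, 36, 39, 45, 48 → 54 (alternating steps +6, +3, +6, +3, …).
So the next row is 88 seedlings, 54 trays.

88 seedlings, 54 trays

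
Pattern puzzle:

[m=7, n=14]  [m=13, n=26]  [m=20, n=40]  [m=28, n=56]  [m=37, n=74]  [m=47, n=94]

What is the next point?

[m=58, n=116]

M: 7, 13, 20, 28, 37, 47 → 58 (differences are 6, 7, 8, … (increasing by 1 each time)).
N: always 2 × the m, so 14, 26, 40, 56, 74, 94 → 116.
Putting it together: [m=58, n=116].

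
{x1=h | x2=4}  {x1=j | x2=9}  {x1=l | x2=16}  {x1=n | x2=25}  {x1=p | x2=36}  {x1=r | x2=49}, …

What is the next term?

{x1=t | x2=64}

X1: letters move forward 2 places in the alphabet; h, j, l, n, p, r → t.
X2: perfect squares: 2², 3², 4², …, so 4, 9, 16, 25, 36, 49 → 64.
So the next term is {x1=t | x2=64}.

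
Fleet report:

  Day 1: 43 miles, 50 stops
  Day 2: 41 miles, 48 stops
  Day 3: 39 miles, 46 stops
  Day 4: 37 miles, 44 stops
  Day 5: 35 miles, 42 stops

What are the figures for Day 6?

Miles: −2 each step; 43, 41, 39, 37, 35 → 33.
Stops — always 7 more than the miles: 50, 48, 46, 44, 42 → 40.
Putting it together: 33 miles, 40 stops.

33 miles, 40 stops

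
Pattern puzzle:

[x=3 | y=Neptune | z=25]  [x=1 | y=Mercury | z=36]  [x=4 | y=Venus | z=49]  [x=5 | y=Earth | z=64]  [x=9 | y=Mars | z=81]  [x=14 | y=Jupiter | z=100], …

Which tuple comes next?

X goes 3, 1, 4, 5, 9, 14 → 23 (each term is the sum of the two before it).
For the y, runs through the planets Mercury→Neptune: Neptune, Mercury, Venus, Earth, Mars, Jupiter → Saturn.
Z: perfect squares: 5², 6², 7², …; 25, 36, 49, 64, 81, 100 → 121.
Combining the parts gives [x=23 | y=Saturn | z=121].

[x=23 | y=Saturn | z=121]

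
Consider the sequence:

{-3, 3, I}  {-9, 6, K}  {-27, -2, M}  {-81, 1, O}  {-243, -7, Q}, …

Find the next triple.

{-729, -4, S}

For the first part, ×3 each step: -3, -9, -27, -81, -243 → -729.
Second part — alternating steps +3, −8, +3, −8, …: 3, 6, -2, 1, -7 → -4.
Letter goes I, K, M, O, Q → S (letters move forward 2 places in the alphabet).
So the next triple is {-729, -4, S}.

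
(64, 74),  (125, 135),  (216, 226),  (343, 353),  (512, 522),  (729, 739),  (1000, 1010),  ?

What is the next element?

For the first component, perfect cubes: 4³, 5³, 6³, …: 64, 125, 216, 343, 512, 729, 1000 → 1331.
Second component goes 74, 135, 226, 353, 522, 739, 1010 → 1341 (always 10 more than the first component).
So the next element is (1331, 1341).

(1331, 1341)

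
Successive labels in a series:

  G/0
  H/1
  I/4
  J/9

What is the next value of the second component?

16

Second component — differences are 1, 3, 5, … (increasing by 2 each time): 0, 1, 4, 9 → 16.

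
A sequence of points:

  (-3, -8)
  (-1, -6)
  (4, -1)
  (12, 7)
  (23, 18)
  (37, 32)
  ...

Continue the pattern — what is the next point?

First coordinate: differences are 2, 5, 8, … (increasing by 3 each time), so -3, -1, 4, 12, 23, 37 → 54.
For the second coordinate, always 5 less than the first coordinate: -8, -6, -1, 7, 18, 32 → 49.
So the next point is (54, 49).

(54, 49)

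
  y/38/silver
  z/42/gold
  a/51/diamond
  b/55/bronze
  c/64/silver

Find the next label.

d/68/gold

For the letter, letters move forward 1 place in the alphabet, wrapping Z→A: y, z, a, b, c → d.
Second component goes 38, 42, 51, 55, 64 → 68 (alternating steps +4, +9, +4, +9, …).
Rank: repeats silver → gold → diamond → bronze; silver, gold, diamond, bronze, silver → gold.
Putting it together: d/68/gold.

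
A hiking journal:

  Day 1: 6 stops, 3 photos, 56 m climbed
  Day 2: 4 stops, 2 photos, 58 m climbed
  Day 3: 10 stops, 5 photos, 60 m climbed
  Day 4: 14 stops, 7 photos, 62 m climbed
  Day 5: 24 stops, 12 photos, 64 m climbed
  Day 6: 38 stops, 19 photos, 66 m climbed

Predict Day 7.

Stops: each term is the sum of the two before it, so 6, 4, 10, 14, 24, 38 → 62.
Photos: 3, 2, 5, 7, 12, 19 → 31 (each term is the sum of the two before it).
M climbed: 56, 58, 60, 62, 64, 66 → 68 (+2 each step).
Putting it together: 62 stops, 31 photos, 68 m climbed.

62 stops, 31 photos, 68 m climbed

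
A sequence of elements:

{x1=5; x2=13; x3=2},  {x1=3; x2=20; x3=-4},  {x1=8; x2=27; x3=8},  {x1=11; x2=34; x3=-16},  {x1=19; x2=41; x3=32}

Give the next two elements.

{x1=30; x2=48; x3=-64}, {x1=49; x2=55; x3=128}

X1: each term is the sum of the two before it; 5, 3, 8, 11, 19 → 30 → 49.
X2 — +7 each step: 13, 20, 27, 34, 41 → 48 → 55.
X3: 2, -4, 8, -16, 32 → -64 → 128 (×(-2) each step).
Putting the parts together: {x1=30; x2=48; x3=-64} and then {x1=49; x2=55; x3=128}.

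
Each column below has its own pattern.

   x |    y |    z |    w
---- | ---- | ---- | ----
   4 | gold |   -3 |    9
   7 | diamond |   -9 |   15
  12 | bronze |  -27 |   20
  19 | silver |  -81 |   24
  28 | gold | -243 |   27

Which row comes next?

39  diamond  -729  29

Column x: differences are 3, 5, 7, … (increasing by 2 each time); 4, 7, 12, 19, 28 → 39.
For the column y, repeats gold → diamond → bronze → silver: gold, diamond, bronze, silver, gold → diamond.
Column z: -3, -9, -27, -81, -243 → -729 (×3 each step).
Column w goes 9, 15, 20, 24, 27 → 29 (differences are 6, 5, 4, … (decreasing by 1 each time)).
Putting it together: 39  diamond  -729  29.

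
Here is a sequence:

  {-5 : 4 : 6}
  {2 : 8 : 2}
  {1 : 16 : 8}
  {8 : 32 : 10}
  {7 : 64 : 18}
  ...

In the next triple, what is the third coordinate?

28

Third coordinate: 6, 2, 8, 10, 18 → 28 (each term is the sum of the two before it).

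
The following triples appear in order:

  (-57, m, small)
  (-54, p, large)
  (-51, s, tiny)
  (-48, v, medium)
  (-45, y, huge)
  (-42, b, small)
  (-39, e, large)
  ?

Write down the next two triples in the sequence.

(-36, h, tiny), (-33, k, medium)

First component: -57, -54, -51, -48, -45, -42, -39 → -36 → -33 (+3 each step).
Letter: letters move forward 3 places in the alphabet, wrapping Z→A; m, p, s, v, y, b, e → h → k.
Size — repeats small → large → tiny → medium → huge: small, large, tiny, medium, huge, small, large → tiny → medium.
Putting the parts together: (-36, h, tiny) and then (-33, k, medium).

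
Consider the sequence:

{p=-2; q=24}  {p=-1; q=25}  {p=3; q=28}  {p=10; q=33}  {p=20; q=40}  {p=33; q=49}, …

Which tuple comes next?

{p=49; q=60}

P goes -2, -1, 3, 10, 20, 33 → 49 (differences are 1, 4, 7, … (increasing by 3 each time)).
Q — differences are 1, 3, 5, … (increasing by 2 each time): 24, 25, 28, 33, 40, 49 → 60.
Combining the parts gives {p=49; q=60}.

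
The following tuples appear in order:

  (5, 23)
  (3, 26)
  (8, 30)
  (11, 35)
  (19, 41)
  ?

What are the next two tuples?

First coordinate: 5, 3, 8, 11, 19 → 30 → 49 (each term is the sum of the two before it).
Second coordinate goes 23, 26, 30, 35, 41 → 48 → 56 (differences are 3, 4, 5, … (increasing by 1 each time)).
Putting the parts together: (30, 48) and then (49, 56).

(30, 48), (49, 56)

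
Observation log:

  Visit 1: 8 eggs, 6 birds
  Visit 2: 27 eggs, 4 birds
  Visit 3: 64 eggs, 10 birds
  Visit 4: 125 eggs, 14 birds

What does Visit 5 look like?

Eggs — perfect cubes: 2³, 3³, 4³, …: 8, 27, 64, 125 → 216.
Birds: each term is the sum of the two before it; 6, 4, 10, 14 → 24.
Putting it together: 216 eggs, 24 birds.

216 eggs, 24 birds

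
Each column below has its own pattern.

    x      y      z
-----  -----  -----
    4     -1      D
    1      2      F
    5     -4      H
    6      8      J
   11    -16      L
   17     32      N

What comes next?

28  -64  P

Column x — each term is the sum of the two before it: 4, 1, 5, 6, 11, 17 → 28.
Column y goes -1, 2, -4, 8, -16, 32 → -64 (×(-2) each step).
Column z: D, F, H, J, L, N → P (letters move forward 2 places in the alphabet).
Putting it together: 28  -64  P.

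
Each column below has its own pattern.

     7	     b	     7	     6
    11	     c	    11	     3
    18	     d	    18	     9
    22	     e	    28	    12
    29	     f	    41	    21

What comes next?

First component goes 7, 11, 18, 22, 29 → 33 (alternating steps +4, +7, +4, +7, …).
For the letter, letters move forward 1 place in the alphabet: b, c, d, e, f → g.
Third component — differences are 4, 7, 10, … (increasing by 3 each time): 7, 11, 18, 28, 41 → 57.
Fourth component — each term is the sum of the two before it: 6, 3, 9, 12, 21 → 33.
So the next line is 33  g  57  33.

33  g  57  33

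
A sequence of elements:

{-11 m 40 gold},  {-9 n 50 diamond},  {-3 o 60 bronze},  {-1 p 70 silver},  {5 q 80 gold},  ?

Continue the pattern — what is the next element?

First component — alternating steps +2, +6, +2, +6, …: -11, -9, -3, -1, 5 → 7.
Letter — letters move forward 1 place in the alphabet: m, n, o, p, q → r.
Third component — +10 each step: 40, 50, 60, 70, 80 → 90.
Rank goes gold, diamond, bronze, silver, gold → diamond (repeats gold → diamond → bronze → silver).
Putting it together: {7 r 90 diamond}.

{7 r 90 diamond}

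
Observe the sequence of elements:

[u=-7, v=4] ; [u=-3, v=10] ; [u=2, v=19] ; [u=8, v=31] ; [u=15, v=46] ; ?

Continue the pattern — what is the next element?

U: -7, -3, 2, 8, 15 → 23 (differences are 4, 5, 6, … (increasing by 1 each time)).
V — differences are 6, 9, 12, … (increasing by 3 each time): 4, 10, 19, 31, 46 → 64.
Combining the parts gives [u=23, v=64].

[u=23, v=64]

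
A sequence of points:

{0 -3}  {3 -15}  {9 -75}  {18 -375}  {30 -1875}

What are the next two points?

{45 -9375}, {63 -46875}

First part: 0, 3, 9, 18, 30 → 45 → 63 (differences are 3, 6, 9, … (increasing by 3 each time)).
Second part: ×5 each step; -3, -15, -75, -375, -1875 → -9375 → -46875.
So the next two points are {45 -9375} and {63 -46875}.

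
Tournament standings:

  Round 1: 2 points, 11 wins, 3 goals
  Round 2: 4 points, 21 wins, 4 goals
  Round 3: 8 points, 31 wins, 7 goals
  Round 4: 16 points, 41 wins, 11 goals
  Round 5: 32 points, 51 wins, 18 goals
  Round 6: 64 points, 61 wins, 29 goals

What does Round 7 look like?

128 points, 71 wins, 47 goals

Points — ×2 each step: 2, 4, 8, 16, 32, 64 → 128.
For the wins, +10 each step: 11, 21, 31, 41, 51, 61 → 71.
Goals: each term is the sum of the two before it; 3, 4, 7, 11, 18, 29 → 47.
Combining the parts gives 128 points, 71 wins, 47 goals.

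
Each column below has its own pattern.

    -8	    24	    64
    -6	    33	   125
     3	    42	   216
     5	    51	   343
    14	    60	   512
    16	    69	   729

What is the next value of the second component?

78

Second component goes 24, 33, 42, 51, 60, 69 → 78 (+9 each step).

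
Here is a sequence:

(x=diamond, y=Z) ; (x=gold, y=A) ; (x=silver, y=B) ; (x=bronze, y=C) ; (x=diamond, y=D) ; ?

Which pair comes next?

(x=gold, y=E)

X — repeats diamond → gold → silver → bronze: diamond, gold, silver, bronze, diamond → gold.
Y: letters move forward 1 place in the alphabet, wrapping Z→A; Z, A, B, C, D → E.
Putting it together: (x=gold, y=E).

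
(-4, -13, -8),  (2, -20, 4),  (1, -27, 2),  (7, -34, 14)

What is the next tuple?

(6, -41, 12)

First part — alternating steps +6, −1, +6, −1, …: -4, 2, 1, 7 → 6.
Second part goes -13, -20, -27, -34 → -41 (−7 each step).
Third part: always 2 × the first part, so -8, 4, 2, 14 → 12.
So the next tuple is (6, -41, 12).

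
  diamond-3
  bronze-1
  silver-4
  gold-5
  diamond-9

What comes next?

Rank: repeats diamond → bronze → silver → gold; diamond, bronze, silver, gold, diamond → bronze.
Second component: each term is the sum of the two before it; 3, 1, 4, 5, 9 → 14.
Combining the parts gives bronze-14.

bronze-14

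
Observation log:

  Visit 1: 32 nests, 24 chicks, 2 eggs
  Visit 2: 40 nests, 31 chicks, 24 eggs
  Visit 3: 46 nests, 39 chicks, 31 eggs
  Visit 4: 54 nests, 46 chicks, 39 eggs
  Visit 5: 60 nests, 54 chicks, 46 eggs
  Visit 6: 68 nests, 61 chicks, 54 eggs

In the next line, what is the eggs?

Chicks goes 24, 31, 39, 46, 54, 61 → 69 (alternating steps +7, +8, +7, +8, …).
Eggs — always the previous value of the chicks: 2, 24, 31, 39, 46, 54 → 61.

61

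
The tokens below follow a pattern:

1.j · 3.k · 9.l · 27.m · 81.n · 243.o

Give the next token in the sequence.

729.p

First component: ×3 each step; 1, 3, 9, 27, 81, 243 → 729.
Letter goes j, k, l, m, n, o → p (letters move forward 1 place in the alphabet).
Putting it together: 729.p.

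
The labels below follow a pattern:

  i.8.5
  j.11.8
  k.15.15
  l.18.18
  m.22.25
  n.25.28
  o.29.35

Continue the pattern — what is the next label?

p.32.38

Letter goes i, j, k, l, m, n, o → p (letters move forward 1 place in the alphabet).
For the second component, alternating steps +3, +4, +3, +4, …: 8, 11, 15, 18, 22, 25, 29 → 32.
Third component goes 5, 8, 15, 18, 25, 28, 35 → 38 (alternating steps +3, +7, +3, +7, …).
Combining the parts gives p.32.38.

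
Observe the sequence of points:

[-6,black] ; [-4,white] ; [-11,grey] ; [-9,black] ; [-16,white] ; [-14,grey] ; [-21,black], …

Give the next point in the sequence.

First part: alternating steps +2, −7, +2, −7, …, so -6, -4, -11, -9, -16, -14, -21 → -19.
Shade: repeats black → white → grey; black, white, grey, black, white, grey, black → white.
Putting it together: [-19,white].

[-19,white]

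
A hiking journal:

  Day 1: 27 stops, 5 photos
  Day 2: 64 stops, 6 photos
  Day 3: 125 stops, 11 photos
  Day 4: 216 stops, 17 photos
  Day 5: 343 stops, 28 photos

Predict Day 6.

512 stops, 45 photos

Stops: 27, 64, 125, 216, 343 → 512 (perfect cubes: 3³, 4³, 5³, …).
Photos: each term is the sum of the two before it, so 5, 6, 11, 17, 28 → 45.
So the next row is 512 stops, 45 photos.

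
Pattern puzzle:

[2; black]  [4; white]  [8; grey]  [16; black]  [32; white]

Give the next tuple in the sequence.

[64; grey]

First part: ×2 each step; 2, 4, 8, 16, 32 → 64.
Shade: repeats black → white → grey; black, white, grey, black, white → grey.
Putting it together: [64; grey].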